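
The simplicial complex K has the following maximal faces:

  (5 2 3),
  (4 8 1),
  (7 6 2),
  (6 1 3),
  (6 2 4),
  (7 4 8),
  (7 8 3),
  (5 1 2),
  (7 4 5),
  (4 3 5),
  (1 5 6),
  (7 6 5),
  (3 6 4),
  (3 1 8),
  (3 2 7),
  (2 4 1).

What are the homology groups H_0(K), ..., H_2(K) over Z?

H_0 ≅ Z,  H_1 ≅ Z^2,  H_2 ≅ Z.

Order the vertices as 1 < 2 < 3 < 4 < 5 < 6 < 7 < 8. Listing each simplex with vertices in this order, K has dimension 2 with simplices:

  0-simplices (8): [1], [2], [3], [4], [5], [6], [7], [8]
  1-simplices (24): (24 of them)
  2-simplices (16): [1,2,4], [1,2,5], [1,3,6], [1,3,8], [1,4,8], [1,5,6], [2,3,5], [2,3,7], [2,4,6], [2,6,7], [3,4,5], [3,4,6], [3,7,8], [4,5,7], [4,7,8], [5,6,7]

giving chain groups C_0 ≅ Z^8, C_1 ≅ Z^24, C_2 ≅ Z^16.

The boundary map ∂_1: C_1 → C_0 sends each edge [p,q] (with p < q) to q − p. For instance
  ∂[1,5] = [5] − [1].
As a 8×24 matrix over Z this has rank 7, with invariant factors (1,1,1,1,1,1,1).

Boundary ∂_2: C_2 → C_1 sends each 2-simplex [p,q,r] to [q,r] − [p,r] + [p,q]. For instance
  ∂[1,2,4] = [2,4] − [1,4] + [1,2],
  ∂[2,6,7] = [6,7] − [2,7] + [2,6].
As a 24×16 matrix over Z this has rank 15, with invariant factors (1,1,1,1,1,1,1,1,1,1,1,1,1,1,1).

Now H_k = ker ∂_k / im ∂_{k+1}, so:

  H_0: rank C_0 − rank ∂_1 = 8 − 7 = 1, and the invariant factors of ∂_1 are all 1, so H_0 = Z.
  H_1: rank ker ∂_1 − rank ∂_2 = (24 − 7) − 15 = 2, and the invariant factors of ∂_2 are all 1, so H_1 = Z^2.
  H_2: rank ker ∂_2 − rank ∂_3 = (16 − 15) − 0 = 1, and there is no ∂_3, so H_2 = Z.

As a check, the Euler characteristic is 8 − 24 + 16 = 0, which agrees with 1 − 2 + 1 = 0.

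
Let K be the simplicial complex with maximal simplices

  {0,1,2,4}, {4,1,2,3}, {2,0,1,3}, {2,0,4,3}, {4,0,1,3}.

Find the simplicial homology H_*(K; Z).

Fix the vertex order 0 < 1 < 2 < 3 < 4 and write every simplex with vertices in increasing order. Then dim K = 3 and the simplices of K are:

  0-simplices (5): [0], [1], [2], [3], [4]
  1-simplices (10): [0,1], [0,2], [0,3], [0,4], [1,2], [1,3], [1,4], [2,3], [2,4], [3,4]
  2-simplices (10): [0,1,2], [0,1,3], [0,1,4], [0,2,3], [0,2,4], [0,3,4], [1,2,3], [1,2,4], [1,3,4], [2,3,4]
  3-simplices (5): [0,1,2,3], [0,1,2,4], [0,1,3,4], [0,2,3,4], [1,2,3,4]

giving chain groups C_0 ≅ Z^5, C_1 ≅ Z^10, C_2 ≅ Z^10, C_3 ≅ Z^5.

∂_1: C_1 → C_0 is given by ∂[p,q] = [q] − [p].
This gives a 5×10 integer matrix of rank 4; reducing to Smith normal form yields diagonal entries (1,1,1,1).

The boundary map ∂_2: C_2 → C_1 acts by ∂[p,q,r] = [q,r] − [p,r] + [p,q]. For instance
  ∂[1,3,4] = [3,4] − [1,4] + [1,3],
  ∂[0,2,4] = [2,4] − [0,4] + [0,2].
As a 10×10 matrix over Z this has rank 6, with invariant factors (1,1,1,1,1,1).

The boundary map ∂_3: C_3 → C_2 sends each 3-simplex σ to the alternating sum Σ_i (−1)^i (σ with its i-th vertex removed). For instance
  ∂[1,2,3,4] = [2,3,4] − [1,3,4] + [1,2,4] − [1,2,3],
  ∂[0,1,2,4] = [1,2,4] − [0,2,4] + [0,1,4] − [0,1,2].
This gives a 10×5 integer matrix of rank 4; reducing to Smith normal form yields diagonal entries (1,1,1,1).

Reading off H_k = ker ∂_k / im ∂_{k+1}:

  H_0: rank C_0 − rank ∂_1 = 5 − 4 = 1, and the invariant factors of ∂_1 are all 1, so H_0 ≅ Z.
  H_1: rank ker ∂_1 − rank ∂_2 = (10 − 4) − 6 = 0, and the invariant factors of ∂_2 are all 1, so H_1 ≅ 0.
  H_2: rank ker ∂_2 − rank ∂_3 = (10 − 6) − 4 = 0, and the invariant factors of ∂_3 are all 1, so H_2 ≅ 0.
  H_3: rank ker ∂_3 − rank ∂_4 = (5 − 4) − 0 = 1, and there is no ∂_4, so H_3 ≅ Z.

H_0 ≅ Z,  H_1 = 0,  H_2 = 0,  H_3 ≅ Z.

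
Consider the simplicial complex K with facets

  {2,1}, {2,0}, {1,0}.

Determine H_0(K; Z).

H_0 = Z.

K has 3 vertices, 3 edges.
rank ∂_0 = 0, rank ∂_1 = 2 ⇒ b_0 = 3 − 0 − 2 = 1; all invariant factors of ∂_1 are 1 so no torsion. So H_0 ≅ Z.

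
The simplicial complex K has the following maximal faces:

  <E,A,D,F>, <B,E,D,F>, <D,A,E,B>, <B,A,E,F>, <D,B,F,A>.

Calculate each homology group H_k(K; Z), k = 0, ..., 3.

Order the vertices as A < B < D < E < F. Listing each simplex with vertices in this order, K has dimension 3 with simplices:

  0-simplices (5): A, B, D, E, F
  1-simplices (10): AB, AD, AE, AF, BD, BE, BF, DE, DF, EF
  2-simplices (10): ABD, ABE, ABF, ADE, ADF, AEF, BDE, BDF, BEF, DEF
  3-simplices (5): ABDE, ABDF, ABEF, ADEF, BDEF

giving chain groups C_0 ≅ Z^5, C_1 ≅ Z^10, C_2 ≅ Z^10, C_3 ≅ Z^5.

∂_1: C_1 → C_0 sends each edge [p,q] (with p < q) to q − p.
The resulting 5×10 matrix has rank 4, and its Smith normal form has invariant factors (1,1,1,1).

The boundary map ∂_2: C_2 → C_1 sends each 2-simplex [p,q,r] to [q,r] − [p,r] + [p,q]. For instance
  ∂ADE = DE − AE + AD,
  ∂ADF = DF − AF + AD.
As a 10×10 matrix over Z this has rank 6, with invariant factors (1,1,1,1,1,1).

The boundary map ∂_3: C_3 → C_2 sends each 3-simplex σ to the alternating sum Σ_i (−1)^i (σ with its i-th vertex removed). For instance
  ∂BDEF = DEF − BEF + BDF − BDE,
  ∂ABEF = BEF − AEF + ABF − ABE.
As a 10×5 matrix over Z this has rank 4, with invariant factors (1,1,1,1).

Reading off H_k = ker ∂_k / im ∂_{k+1}:

  H_0: rank C_0 − rank ∂_1 = 5 − 4 = 1, and the invariant factors of ∂_1 are all 1, so H_0 = Z.
  H_1: rank ker ∂_1 − rank ∂_2 = (10 − 4) − 6 = 0, and the invariant factors of ∂_2 are all 1, so H_1 = 0.
  H_2: rank ker ∂_2 − rank ∂_3 = (10 − 6) − 4 = 0, and the invariant factors of ∂_3 are all 1, so H_2 = 0.
  H_3: rank ker ∂_3 − rank ∂_4 = (5 − 4) − 0 = 1, and there is no ∂_4, so H_3 = Z.

As a check, the Euler characteristic is 5 − 10 + 10 − 5 = 0, which agrees with 1 − 0 + 0 − 1 = 0.

H_0 ≅ Z,  H_1 = 0,  H_2 = 0,  H_3 ≅ Z.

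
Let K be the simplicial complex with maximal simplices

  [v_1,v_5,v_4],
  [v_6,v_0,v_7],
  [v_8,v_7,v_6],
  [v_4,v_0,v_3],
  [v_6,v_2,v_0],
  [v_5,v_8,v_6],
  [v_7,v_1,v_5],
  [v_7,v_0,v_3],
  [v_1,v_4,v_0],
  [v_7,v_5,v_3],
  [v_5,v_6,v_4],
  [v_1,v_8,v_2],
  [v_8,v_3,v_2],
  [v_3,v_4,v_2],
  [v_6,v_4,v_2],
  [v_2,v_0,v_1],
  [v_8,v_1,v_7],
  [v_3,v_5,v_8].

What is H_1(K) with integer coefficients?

Take the total order v_0 < v_1 < v_2 < v_3 < v_4 < v_5 < v_6 < v_7 < v_8 on the vertex set. Then K (dimension 2) consists of the simplices:

  0-simplices (9): [v_0], [v_1], [v_2], [v_3], [v_4], [v_5], [v_6], [v_7], [v_8]
  1-simplices (27): (27 of them)
  2-simplices (18): (18 of them)

Hence C_0 ≅ Z^9, C_1 ≅ Z^27, C_2 ≅ Z^18.

Boundary ∂_1: C_1 → C_0 maps an edge to its endpoints' difference, ∂[p,q] = q − p.
This gives a 9×27 integer matrix of rank 8; reducing to Smith normal form yields diagonal entries (1,1,1,1,1,1,1,1).

∂_2: C_2 → C_1 maps a triangle to the signed sum of its edges. For instance
  ∂[v_1,v_7,v_8] = [v_7,v_8] − [v_1,v_8] + [v_1,v_7],
  ∂[v_0,v_3,v_7] = [v_3,v_7] − [v_0,v_7] + [v_0,v_3].
As a 27×18 matrix over Z this has rank 18, with invariant factors (1,1,1,1,1,1,1,1,1,1,1,1,1,1,1,1,1,2).

Now H_k = ker ∂_k / im ∂_{k+1}, so:

  H_1: rank ker ∂_1 − rank ∂_2 = (27 − 8) − 18 = 1, and ∂_2 has invariant factor 2 > 1, so H_1 ≅ Z ⊕ Z/2Z.

H_1 ≅ Z ⊕ Z/2Z.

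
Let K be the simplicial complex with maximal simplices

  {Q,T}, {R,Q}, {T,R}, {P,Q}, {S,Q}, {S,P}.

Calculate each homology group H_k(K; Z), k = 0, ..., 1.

We work with the vertex ordering P < Q < R < S < T. The simplices of K, each written with vertices in increasing order, are:

  0-simplices (5): P, Q, R, S, T
  1-simplices (6): PQ, PS, QR, QS, QT, RT

Hence C_0 ≅ Z^5, C_1 ≅ Z^6.

The boundary map ∂_1: C_1 → C_0 is given by ∂[p,q] = [q] − [p]. For instance
  ∂RT = T − R.
As a 5×6 matrix over Z this has rank 4, with invariant factors (1,1,1,1).

Computing H_k = (kernel of ∂_k) / (image of ∂_{k+1}):

  H_0: rank C_0 − rank ∂_1 = 5 − 4 = 1, and the invariant factors of ∂_1 are all 1, so H_0 = Z.
  H_1: rank ker ∂_1 − rank ∂_2 = (6 − 4) − 0 = 2, and there is no ∂_2, so H_1 = Z^2.

As a check, the Euler characteristic is 5 − 6 = -1, which agrees with 1 − 2 = -1.
(K is a triangulation of a wedge of 2 circles.)

H_0 = Z,  H_1 = Z^2.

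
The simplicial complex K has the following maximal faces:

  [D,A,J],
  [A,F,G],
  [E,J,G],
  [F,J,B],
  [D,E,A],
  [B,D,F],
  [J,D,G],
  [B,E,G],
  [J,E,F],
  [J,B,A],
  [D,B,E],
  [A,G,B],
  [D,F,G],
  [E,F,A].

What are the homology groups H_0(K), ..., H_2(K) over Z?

H_0 ≅ Z,  H_1 ≅ Z^2,  H_2 ≅ Z.

Order the vertices as A < B < D < E < F < G < J. Listing each simplex with vertices in this order, K has dimension 2 with simplices:

  0-simplices (7): A, B, D, E, F, G, J
  1-simplices (21): AB, AD, AE, AF, AG, AJ, BD, BE, BF, BG, BJ, DE, DF, DG, DJ, EF, EG, EJ, FG, FJ, GJ
  2-simplices (14): ABG, ABJ, ADE, ADJ, AEF, AFG, BDE, BDF, BEG, BFJ, DFG, DGJ, EFJ, EGJ

giving chain groups C_0 ≅ Z^7, C_1 ≅ Z^21, C_2 ≅ Z^14.

Boundary ∂_1: C_1 → C_0 maps an edge to its endpoints' difference, ∂[p,q] = q − p.
The resulting 7×21 matrix has rank 6, and its Smith normal form has invariant factors (1,1,1,1,1,1).

The boundary map ∂_2: C_2 → C_1 sends each 2-simplex [p,q,r] to [q,r] − [p,r] + [p,q]. For instance
  ∂BEG = EG − BG + BE,
  ∂ABG = BG − AG + AB.
As a 21×14 matrix over Z this has rank 13, with invariant factors (1,1,1,1,1,1,1,1,1,1,1,1,1).

From H_k ≅ ker(∂_k) / im(∂_{k+1}) we obtain:

  H_0: rank C_0 − rank ∂_1 = 7 − 6 = 1, and the invariant factors of ∂_1 are all 1, so H_0 ≅ Z.
  H_1: rank ker ∂_1 − rank ∂_2 = (21 − 6) − 13 = 2, and the invariant factors of ∂_2 are all 1, so H_1 ≅ Z^2.
  H_2: rank ker ∂_2 − rank ∂_3 = (14 − 13) − 0 = 1, and there is no ∂_3, so H_2 ≅ Z.

(K is a triangulation of the torus T^2.)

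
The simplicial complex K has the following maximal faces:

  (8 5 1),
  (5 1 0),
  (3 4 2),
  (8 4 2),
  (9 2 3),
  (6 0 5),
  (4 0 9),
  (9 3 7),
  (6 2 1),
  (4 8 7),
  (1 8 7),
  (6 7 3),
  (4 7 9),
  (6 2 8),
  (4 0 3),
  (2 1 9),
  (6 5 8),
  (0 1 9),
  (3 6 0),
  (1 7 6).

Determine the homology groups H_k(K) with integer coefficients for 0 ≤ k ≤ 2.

We work with the vertex ordering 0 < 1 < 2 < 3 < 4 < 5 < 6 < 7 < 8 < 9. The simplices of K, each written with vertices in increasing order, are:

  0-simplices (10): [0], [1], [2], [3], [4], [5], [6], [7], [8], [9]
  1-simplices (30): (30 of them)
  2-simplices (20): (20 of them)

giving chain groups C_0 ≅ Z^10, C_1 ≅ Z^30, C_2 ≅ Z^20.

The boundary map ∂_1: C_1 → C_0 is given by ∂[p,q] = [q] − [p]. For instance
  ∂[1,7] = [7] − [1].
This gives a 10×30 integer matrix of rank 9; reducing to Smith normal form yields diagonal entries (1,1,1,1,1,1,1,1,1).

The boundary map ∂_2: C_2 → C_1 maps a triangle to the signed sum of its edges. For instance
  ∂[0,5,6] = [5,6] − [0,6] + [0,5],
  ∂[2,4,8] = [4,8] − [2,8] + [2,4].
The 30×20 boundary matrix has rank 20 and Smith normal form diag(1,1,1,1,1,1,1,1,1,1,1,1,1,1,1,1,1,1,1,2).

Reading off H_k = ker ∂_k / im ∂_{k+1}:

  H_0: rank C_0 − rank ∂_1 = 10 − 9 = 1, and the invariant factors of ∂_1 are all 1, so H_0 = Z.
  H_1: rank ker ∂_1 − rank ∂_2 = (30 − 9) − 20 = 1, and ∂_2 has invariant factor 2 > 1, so H_1 = Z ⊕ Z/2.
  H_2: rank ker ∂_2 − rank ∂_3 = (20 − 20) − 0 = 0, and there is no ∂_3, so H_2 = 0.

As a check, the Euler characteristic is 10 − 30 + 20 = 0, which agrees with 1 − 1 + 0 = 0.

H_0 ≅ Z,  H_1 ≅ Z ⊕ Z/2,  H_2 = 0.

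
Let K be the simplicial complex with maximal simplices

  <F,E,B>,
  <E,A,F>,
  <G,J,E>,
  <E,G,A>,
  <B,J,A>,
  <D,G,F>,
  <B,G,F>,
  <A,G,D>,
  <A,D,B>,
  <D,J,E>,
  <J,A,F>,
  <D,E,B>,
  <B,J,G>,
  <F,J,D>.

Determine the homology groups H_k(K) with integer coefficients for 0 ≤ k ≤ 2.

We work with the vertex ordering A < B < D < E < F < G < J. The simplices of K, each written with vertices in increasing order, are:

  0-simplices (7): A, B, D, E, F, G, J
  1-simplices (21): AB, AD, AE, AF, AG, AJ, BD, BE, BF, BG, BJ, DE, DF, DG, DJ, EF, EG, EJ, FG, FJ, GJ
  2-simplices (14): ABD, ABJ, ADG, AEF, AEG, AFJ, BDE, BEF, BFG, BGJ, DEJ, DFG, DFJ, EGJ

so the chain groups are C_0 ≅ Z^7, C_1 ≅ Z^21, C_2 ≅ Z^14.

Boundary ∂_1: C_1 → C_0 maps an edge to its endpoints' difference, ∂[p,q] = q − p. For instance
  ∂DJ = J − D.
As a 7×21 matrix over Z this has rank 6, with invariant factors (1,1,1,1,1,1).

Boundary ∂_2: C_2 → C_1 sends each 2-simplex [p,q,r] to [q,r] − [p,r] + [p,q]. For instance
  ∂ADG = DG − AG + AD,
  ∂BEF = EF − BF + BE.
The 21×14 boundary matrix has rank 13 and Smith normal form diag(1,1,1,1,1,1,1,1,1,1,1,1,1).

Reading off H_k = ker ∂_k / im ∂_{k+1}:

  H_0: rank C_0 − rank ∂_1 = 7 − 6 = 1, and the invariant factors of ∂_1 are all 1, so H_0 ≅ Z.
  H_1: rank ker ∂_1 − rank ∂_2 = (21 − 6) − 13 = 2, and the invariant factors of ∂_2 are all 1, so H_1 ≅ Z^2.
  H_2: rank ker ∂_2 − rank ∂_3 = (14 − 13) − 0 = 1, and there is no ∂_3, so H_2 ≅ Z.

H_0 = Z,  H_1 = Z^2,  H_2 = Z.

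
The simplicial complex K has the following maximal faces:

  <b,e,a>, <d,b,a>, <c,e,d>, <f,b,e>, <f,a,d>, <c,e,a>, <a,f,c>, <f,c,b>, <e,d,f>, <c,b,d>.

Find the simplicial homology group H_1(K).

Take the total order a < b < c < d < e < f on the vertex set. Then K (dimension 2) consists of the simplices:

  0-simplices (6): a, b, c, d, e, f
  1-simplices (15): ab, ac, ad, ae, af, bc, bd, be, bf, cd, ce, cf, de, df, ef
  2-simplices (10): abd, abe, ace, acf, adf, bcd, bcf, bef, cde, def

giving chain groups C_0 ≅ Z^6, C_1 ≅ Z^15, C_2 ≅ Z^10.

Boundary ∂_1: C_1 → C_0 sends each edge [p,q] (with p < q) to q − p. For instance
  ∂cf = f − c.
The 6×15 boundary matrix has rank 5 and Smith normal form diag(1,1,1,1,1).

Boundary ∂_2: C_2 → C_1 acts by ∂[p,q,r] = [q,r] − [p,r] + [p,q]. For instance
  ∂acf = cf − af + ac,
  ∂def = ef − df + de.
The 15×10 boundary matrix has rank 10 and Smith normal form diag(1,1,1,1,1,1,1,1,1,2).

Reading off H_k = ker ∂_k / im ∂_{k+1}:

  H_1: rank ker ∂_1 − rank ∂_2 = (15 − 5) − 10 = 0, and ∂_2 has invariant factor 2 > 1, so H_1 ≅ Z_2.

H_1 = Z_2.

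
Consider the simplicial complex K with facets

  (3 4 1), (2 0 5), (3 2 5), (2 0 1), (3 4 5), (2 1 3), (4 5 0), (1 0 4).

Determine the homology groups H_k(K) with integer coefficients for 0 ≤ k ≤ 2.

K has 6 vertices, 12 edges, 8 triangles.
rank ∂_0 = 0, rank ∂_1 = 5 ⇒ b_0 = 6 − 0 − 5 = 1; all invariant factors of ∂_1 are 1 so no torsion. So H_0 = Z.
rank ∂_1 = 5, rank ∂_2 = 7 ⇒ b_1 = 12 − 5 − 7 = 0; all invariant factors of ∂_2 are 1 so no torsion. So H_1 = 0.
rank ∂_2 = 7, rank ∂_3 = 0 ⇒ b_2 = 8 − 7 − 0 = 1. So H_2 = Z.

H_0 ≅ Z,  H_1 = 0,  H_2 ≅ Z.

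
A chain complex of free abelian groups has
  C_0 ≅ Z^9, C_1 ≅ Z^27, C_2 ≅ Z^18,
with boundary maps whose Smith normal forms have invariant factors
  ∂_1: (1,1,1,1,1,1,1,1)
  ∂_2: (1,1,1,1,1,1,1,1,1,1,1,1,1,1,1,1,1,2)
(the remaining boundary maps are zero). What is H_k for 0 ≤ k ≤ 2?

H_0: b_0 = 9 − 0 − 8 = 1; torsion from ∂_1 factors > 1: none. So H_0 = Z.
H_1: b_1 = 27 − 8 − 18 = 1; torsion from ∂_2 factors > 1: [2]. So H_1 = Z × Z/2.
H_2: b_2 = 18 − 18 − 0 = 0; torsion from ∂_3 factors > 1: none. So H_2 = 0.

H_0 = Z,  H_1 = Z × Z/2,  H_2 = 0.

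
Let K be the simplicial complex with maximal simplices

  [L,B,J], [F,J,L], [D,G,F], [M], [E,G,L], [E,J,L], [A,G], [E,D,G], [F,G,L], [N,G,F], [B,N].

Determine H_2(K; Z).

Take the total order A < B < D < E < F < G < J < L < M < N on the vertex set. Then K (dimension 2) consists of the simplices:

  0-simplices (10): A, B, D, E, F, G, J, L, M, N
  1-simplices (17): AG, BJ, BL, BN, DE, DF, DG, EG, EJ, EL, FG, FJ, FL, FN, GL, GN, JL
  2-simplices (8): BJL, DEG, DFG, EGL, EJL, FGL, FGN, FJL

Hence C_0 ≅ Z^10, C_1 ≅ Z^17, C_2 ≅ Z^8.

Boundary ∂_1: C_1 → C_0 is given by ∂[p,q] = [q] − [p].
This gives a 10×17 integer matrix of rank 8; reducing to Smith normal form yields diagonal entries (1,1,1,1,1,1,1,1).

The boundary map ∂_2: C_2 → C_1 sends each 2-simplex [p,q,r] to [q,r] − [p,r] + [p,q]. For instance
  ∂FJL = JL − FL + FJ,
  ∂DFG = FG − DG + DF.
The resulting 17×8 matrix has rank 8, and its Smith normal form has invariant factors (1,1,1,1,1,1,1,1).

From H_k ≅ ker(∂_k) / im(∂_{k+1}) we obtain:

  H_2: rank ker ∂_2 − rank ∂_3 = (8 − 8) − 0 = 0, and there is no ∂_3, so H_2 ≅ 0.

H_2 = 0.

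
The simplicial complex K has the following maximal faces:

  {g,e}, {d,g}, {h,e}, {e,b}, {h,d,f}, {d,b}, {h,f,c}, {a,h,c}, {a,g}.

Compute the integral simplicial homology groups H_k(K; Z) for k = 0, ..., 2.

Order the vertices as a < b < c < d < e < f < g < h. Listing each simplex with vertices in this order, K has dimension 2 with simplices:

  0-simplices (8): a, b, c, d, e, f, g, h
  1-simplices (13): ac, ag, ah, bd, be, cf, ch, df, dg, dh, eg, eh, fh
  2-simplices (3): ach, cfh, dfh

Hence C_0 ≅ Z^8, C_1 ≅ Z^13, C_2 ≅ Z^3.

∂_1: C_1 → C_0 is given by ∂[p,q] = [q] − [p].
As a 8×13 matrix over Z this has rank 7, with invariant factors (1,1,1,1,1,1,1).

The boundary map ∂_2: C_2 → C_1 acts by ∂[p,q,r] = [q,r] − [p,r] + [p,q]. For instance
  ∂ach = ch − ah + ac,
  ∂cfh = fh − ch + cf.
The resulting 13×3 matrix has rank 3, and its Smith normal form has invariant factors (1,1,1).

From H_k ≅ ker(∂_k) / im(∂_{k+1}) we obtain:

  H_0: rank C_0 − rank ∂_1 = 8 − 7 = 1, and the invariant factors of ∂_1 are all 1, so H_0 = Z.
  H_1: rank ker ∂_1 − rank ∂_2 = (13 − 7) − 3 = 3, and the invariant factors of ∂_2 are all 1, so H_1 = Z^3.
  H_2: rank ker ∂_2 − rank ∂_3 = (3 − 3) − 0 = 0, and there is no ∂_3, so H_2 = 0.

H_0 ≅ Z,  H_1 ≅ Z^3,  H_2 = 0.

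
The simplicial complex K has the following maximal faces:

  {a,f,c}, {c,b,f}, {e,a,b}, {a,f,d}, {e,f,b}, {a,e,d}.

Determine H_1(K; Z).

H_1 = Z.

Fix the vertex order a < b < c < d < e < f and write every simplex with vertices in increasing order. Then dim K = 2 and the simplices of K are:

  0-simplices (6): a, b, c, d, e, f
  1-simplices (12): ab, ac, ad, ae, af, bc, be, bf, cf, de, df, ef
  2-simplices (6): abe, acf, ade, adf, bcf, bef

so the chain groups are C_0 ≅ Z^6, C_1 ≅ Z^12, C_2 ≅ Z^6.

The boundary map ∂_1: C_1 → C_0 is given by ∂[p,q] = [q] − [p].
As a 6×12 matrix over Z this has rank 5, with invariant factors (1,1,1,1,1).

The boundary map ∂_2: C_2 → C_1 sends each 2-simplex [p,q,r] to [q,r] − [p,r] + [p,q]. For instance
  ∂adf = df − af + ad,
  ∂ade = de − ae + ad.
The resulting 12×6 matrix has rank 6, and its Smith normal form has invariant factors (1,1,1,1,1,1).

Reading off H_k = ker ∂_k / im ∂_{k+1}:

  H_1: rank ker ∂_1 − rank ∂_2 = (12 − 5) − 6 = 1, and the invariant factors of ∂_2 are all 1, so H_1 = Z.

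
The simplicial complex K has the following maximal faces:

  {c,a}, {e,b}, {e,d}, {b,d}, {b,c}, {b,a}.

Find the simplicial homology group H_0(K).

Order the vertices as a < b < c < d < e. Listing each simplex with vertices in this order, K has dimension 1 with simplices:

  0-simplices (5): a, b, c, d, e
  1-simplices (6): ab, ac, bc, bd, be, de

so the chain groups are C_0 ≅ Z^5, C_1 ≅ Z^6.

∂_1: C_1 → C_0 is given by ∂[p,q] = [q] − [p]. For instance
  ∂bd = d − b.
The 5×6 boundary matrix has rank 4 and Smith normal form diag(1,1,1,1).

Computing H_k = (kernel of ∂_k) / (image of ∂_{k+1}):

  H_0: rank C_0 − rank ∂_1 = 5 − 4 = 1, and the invariant factors of ∂_1 are all 1, so H_0 ≅ Z.

(K is a triangulation of a wedge of 2 circles.)

H_0 ≅ Z.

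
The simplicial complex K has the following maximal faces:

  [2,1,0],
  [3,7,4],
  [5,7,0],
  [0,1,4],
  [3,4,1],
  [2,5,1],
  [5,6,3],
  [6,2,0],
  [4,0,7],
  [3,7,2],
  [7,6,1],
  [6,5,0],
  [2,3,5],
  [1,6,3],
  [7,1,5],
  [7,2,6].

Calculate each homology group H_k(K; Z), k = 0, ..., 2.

K has 8 vertices, 24 edges, 16 triangles.
rank ∂_0 = 0, rank ∂_1 = 7 ⇒ b_0 = 8 − 0 − 7 = 1; all invariant factors of ∂_1 are 1 so no torsion. So H_0 = Z.
rank ∂_1 = 7, rank ∂_2 = 15 ⇒ b_1 = 24 − 7 − 15 = 2; all invariant factors of ∂_2 are 1 so no torsion. So H_1 = Z^2.
rank ∂_2 = 15, rank ∂_3 = 0 ⇒ b_2 = 16 − 15 − 0 = 1. So H_2 = Z.

H_0 ≅ Z,  H_1 ≅ Z^2,  H_2 ≅ Z.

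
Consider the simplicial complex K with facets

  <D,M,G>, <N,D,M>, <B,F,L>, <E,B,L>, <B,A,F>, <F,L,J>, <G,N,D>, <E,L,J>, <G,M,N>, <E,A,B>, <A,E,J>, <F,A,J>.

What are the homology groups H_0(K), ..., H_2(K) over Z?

We work with the vertex ordering A < B < D < E < F < G < J < L < M < N. The simplices of K, each written with vertices in increasing order, are:

  0-simplices (10): A, B, D, E, F, G, J, L, M, N
  1-simplices (18): AB, AE, AF, AJ, BE, BF, BL, DG, DM, DN, EJ, EL, FJ, FL, GM, GN, JL, MN
  2-simplices (12): ABE, ABF, AEJ, AFJ, BEL, BFL, DGM, DGN, DMN, EJL, FJL, GMN

giving chain groups C_0 ≅ Z^10, C_1 ≅ Z^18, C_2 ≅ Z^12.

∂_1: C_1 → C_0 maps an edge to its endpoints' difference, ∂[p,q] = q − p. For instance
  ∂JL = L − J.
The resulting 10×18 matrix has rank 8, and its Smith normal form has invariant factors (1,1,1,1,1,1,1,1).

∂_2: C_2 → C_1 maps a triangle to the signed sum of its edges. For instance
  ∂AEJ = EJ − AJ + AE,
  ∂FJL = JL − FL + FJ.
The resulting 18×12 matrix has rank 10, and its Smith normal form has invariant factors (1,1,1,1,1,1,1,1,1,1).

From H_k ≅ ker(∂_k) / im(∂_{k+1}) we obtain:

  H_0: rank C_0 − rank ∂_1 = 10 − 8 = 2, and the invariant factors of ∂_1 are all 1, so H_0 ≅ Z^2.
  H_1: rank ker ∂_1 − rank ∂_2 = (18 − 8) − 10 = 0, and the invariant factors of ∂_2 are all 1, so H_1 ≅ 0.
  H_2: rank ker ∂_2 − rank ∂_3 = (12 − 10) − 0 = 2, and there is no ∂_3, so H_2 ≅ Z^2.

H_0 = Z^2,  H_1 = 0,  H_2 = Z^2.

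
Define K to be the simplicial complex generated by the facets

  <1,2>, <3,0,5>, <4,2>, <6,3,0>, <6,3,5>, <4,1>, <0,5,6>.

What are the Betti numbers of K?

b_0 = 2, b_1 = 1, b_2 = 1.

K has 7 vertices, 9 edges, 4 triangles.
rank ∂_0 = 0, rank ∂_1 = 5 ⇒ b_0 = 7 − 0 − 5 = 2; all invariant factors of ∂_1 are 1 so no torsion. So H_0 ≅ Z^2.
rank ∂_1 = 5, rank ∂_2 = 3 ⇒ b_1 = 9 − 5 − 3 = 1; all invariant factors of ∂_2 are 1 so no torsion. So H_1 ≅ Z.
rank ∂_2 = 3, rank ∂_3 = 0 ⇒ b_2 = 4 − 3 − 0 = 1. So H_2 ≅ Z.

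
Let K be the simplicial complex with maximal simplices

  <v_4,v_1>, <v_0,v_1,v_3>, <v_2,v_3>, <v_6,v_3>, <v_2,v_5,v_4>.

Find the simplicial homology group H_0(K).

We work with the vertex ordering v_0 < v_1 < v_2 < v_3 < v_4 < v_5 < v_6. The simplices of K, each written with vertices in increasing order, are:

  0-simplices (7): [v_0], [v_1], [v_2], [v_3], [v_4], [v_5], [v_6]
  1-simplices (9): [v_0,v_1], [v_0,v_3], [v_1,v_3], [v_1,v_4], [v_2,v_3], [v_2,v_4], [v_2,v_5], [v_3,v_6], [v_4,v_5]
  2-simplices (2): [v_0,v_1,v_3], [v_2,v_4,v_5]

giving chain groups C_0 ≅ Z^7, C_1 ≅ Z^9, C_2 ≅ Z^2.

Boundary ∂_1: C_1 → C_0 sends each edge [p,q] (with p < q) to q − p.
The resulting 7×9 matrix has rank 6, and its Smith normal form has invariant factors (1,1,1,1,1,1).

The boundary map ∂_2: C_2 → C_1 sends each 2-simplex [p,q,r] to [q,r] − [p,r] + [p,q]. For instance
  ∂[v_2,v_4,v_5] = [v_4,v_5] − [v_2,v_5] + [v_2,v_4],
  ∂[v_0,v_1,v_3] = [v_1,v_3] − [v_0,v_3] + [v_0,v_1].
The 9×2 boundary matrix has rank 2 and Smith normal form diag(1,1).

Reading off H_k = ker ∂_k / im ∂_{k+1}:

  H_0: rank C_0 − rank ∂_1 = 7 − 6 = 1, and the invariant factors of ∂_1 are all 1, so H_0 = Z.

H_0 ≅ Z.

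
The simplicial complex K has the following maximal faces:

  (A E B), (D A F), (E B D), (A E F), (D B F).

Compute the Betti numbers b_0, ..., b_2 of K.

b_0 = 1, b_1 = 1, b_2 = 0.

K has 5 vertices, 10 edges, 5 triangles.
rank ∂_0 = 0, rank ∂_1 = 4 ⇒ b_0 = 5 − 0 − 4 = 1; all invariant factors of ∂_1 are 1 so no torsion. So H_0 = Z.
rank ∂_1 = 4, rank ∂_2 = 5 ⇒ b_1 = 10 − 4 − 5 = 1; all invariant factors of ∂_2 are 1 so no torsion. So H_1 = Z.
rank ∂_2 = 5, rank ∂_3 = 0 ⇒ b_2 = 5 − 5 − 0 = 0. So H_2 = 0.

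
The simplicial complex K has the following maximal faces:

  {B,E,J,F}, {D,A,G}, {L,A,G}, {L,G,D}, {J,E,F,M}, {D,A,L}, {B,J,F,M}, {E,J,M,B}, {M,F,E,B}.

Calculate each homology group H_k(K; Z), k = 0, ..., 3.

Fix the vertex order A < B < D < E < F < G < J < L < M and write every simplex with vertices in increasing order. Then dim K = 3 and the simplices of K are:

  0-simplices (9): A, B, D, E, F, G, J, L, M
  1-simplices (16): AD, AG, AL, BE, BF, BJ, BM, DG, DL, EF, EJ, EM, FJ, FM, GL, JM
  2-simplices (14): ADG, ADL, AGL, BEF, BEJ, BEM, BFJ, BFM, BJM, DGL, EFJ, EFM, EJM, FJM
  3-simplices (5): BEFJ, BEFM, BEJM, BFJM, EFJM

so the chain groups are C_0 ≅ Z^9, C_1 ≅ Z^16, C_2 ≅ Z^14, C_3 ≅ Z^5.

∂_1: C_1 → C_0 maps an edge to its endpoints' difference, ∂[p,q] = q − p.
This gives a 9×16 integer matrix of rank 7; reducing to Smith normal form yields diagonal entries (1,1,1,1,1,1,1).

∂_2: C_2 → C_1 sends each 2-simplex [p,q,r] to [q,r] − [p,r] + [p,q]. For instance
  ∂BEM = EM − BM + BE,
  ∂BEF = EF − BF + BE.
As a 16×14 matrix over Z this has rank 9, with invariant factors (1,1,1,1,1,1,1,1,1).

The boundary map ∂_3: C_3 → C_2 sends each 3-simplex σ to the alternating sum Σ_i (−1)^i (σ with its i-th vertex removed). For instance
  ∂EFJM = FJM − EJM + EFM − EFJ,
  ∂BEFM = EFM − BFM + BEM − BEF.
The resulting 14×5 matrix has rank 4, and its Smith normal form has invariant factors (1,1,1,1).

Reading off H_k = ker ∂_k / im ∂_{k+1}:

  H_0: rank C_0 − rank ∂_1 = 9 − 7 = 2, and the invariant factors of ∂_1 are all 1, so H_0 = Z^2.
  H_1: rank ker ∂_1 − rank ∂_2 = (16 − 7) − 9 = 0, and the invariant factors of ∂_2 are all 1, so H_1 = 0.
  H_2: rank ker ∂_2 − rank ∂_3 = (14 − 9) − 4 = 1, and the invariant factors of ∂_3 are all 1, so H_2 = Z.
  H_3: rank ker ∂_3 − rank ∂_4 = (5 − 4) − 0 = 1, and there is no ∂_4, so H_3 = Z.

(K is a triangulation of the disjoint union of the 2-sphere S^2 and the 3-sphere S^3.)

H_0 ≅ Z^2,  H_1 = 0,  H_2 ≅ Z,  H_3 ≅ Z.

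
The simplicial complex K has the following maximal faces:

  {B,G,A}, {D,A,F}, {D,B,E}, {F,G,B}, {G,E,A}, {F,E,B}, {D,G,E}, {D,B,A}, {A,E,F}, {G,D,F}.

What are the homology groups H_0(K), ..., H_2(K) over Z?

Fix the vertex order A < B < D < E < F < G and write every simplex with vertices in increasing order. Then dim K = 2 and the simplices of K are:

  0-simplices (6): A, B, D, E, F, G
  1-simplices (15): AB, AD, AE, AF, AG, BD, BE, BF, BG, DE, DF, DG, EF, EG, FG
  2-simplices (10): ABD, ABG, ADF, AEF, AEG, BDE, BEF, BFG, DEG, DFG

giving chain groups C_0 ≅ Z^6, C_1 ≅ Z^15, C_2 ≅ Z^10.

∂_1: C_1 → C_0 is given by ∂[p,q] = [q] − [p]. For instance
  ∂DG = G − D.
The resulting 6×15 matrix has rank 5, and its Smith normal form has invariant factors (1,1,1,1,1).

The boundary map ∂_2: C_2 → C_1 sends each 2-simplex [p,q,r] to [q,r] − [p,r] + [p,q]. For instance
  ∂ABG = BG − AG + AB,
  ∂BEF = EF − BF + BE.
The 15×10 boundary matrix has rank 10 and Smith normal form diag(1,1,1,1,1,1,1,1,1,2).

Now H_k = ker ∂_k / im ∂_{k+1}, so:

  H_0: rank C_0 − rank ∂_1 = 6 − 5 = 1, and the invariant factors of ∂_1 are all 1, so H_0 ≅ Z.
  H_1: rank ker ∂_1 − rank ∂_2 = (15 − 5) − 10 = 0, and ∂_2 has invariant factor 2 > 1, so H_1 ≅ Z/2Z.
  H_2: rank ker ∂_2 − rank ∂_3 = (10 − 10) − 0 = 0, and there is no ∂_3, so H_2 ≅ 0.

As a check, the Euler characteristic is 6 − 15 + 10 = 1, which agrees with 1 − 0 + 0 = 1.

H_0 = Z,  H_1 = Z/2Z,  H_2 = 0.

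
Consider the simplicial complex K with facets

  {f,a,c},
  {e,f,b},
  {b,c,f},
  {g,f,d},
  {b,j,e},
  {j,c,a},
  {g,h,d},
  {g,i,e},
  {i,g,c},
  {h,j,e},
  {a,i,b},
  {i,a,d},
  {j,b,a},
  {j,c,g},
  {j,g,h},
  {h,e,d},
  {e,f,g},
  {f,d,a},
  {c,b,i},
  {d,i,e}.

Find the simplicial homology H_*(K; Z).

Take the total order a < b < c < d < e < f < g < h < i < j on the vertex set. Then K (dimension 2) consists of the simplices:

  0-simplices (10): a, b, c, d, e, f, g, h, i, j
  1-simplices (30): ab, ac, ad, af, ai, aj, bc, be, bf, bi, bj, cf, cg, ci, cj, de, df, dg, dh, di, ef, eg, eh, ei, ej, fg, gh, gi, gj, hj
  2-simplices (20): abi, abj, acf, acj, adf, adi, bcf, bci, bef, bej, cgi, cgj, deh, dei, dfg, dgh, efg, egi, ehj, ghj

giving chain groups C_0 ≅ Z^10, C_1 ≅ Z^30, C_2 ≅ Z^20.

The boundary map ∂_1: C_1 → C_0 maps an edge to its endpoints' difference, ∂[p,q] = q − p. For instance
  ∂de = e − d.
The 10×30 boundary matrix has rank 9 and Smith normal form diag(1,1,1,1,1,1,1,1,1).

∂_2: C_2 → C_1 maps a triangle to the signed sum of its edges. For instance
  ∂abi = bi − ai + ab,
  ∂efg = fg − eg + ef.
The 30×20 boundary matrix has rank 20 and Smith normal form diag(1,1,1,1,1,1,1,1,1,1,1,1,1,1,1,1,1,1,1,2).

Now H_k = ker ∂_k / im ∂_{k+1}, so:

  H_0: rank C_0 − rank ∂_1 = 10 − 9 = 1, and the invariant factors of ∂_1 are all 1, so H_0 = Z.
  H_1: rank ker ∂_1 − rank ∂_2 = (30 − 9) − 20 = 1, and ∂_2 has invariant factor 2 > 1, so H_1 = Z ⊕ Z/2.
  H_2: rank ker ∂_2 − rank ∂_3 = (20 − 20) − 0 = 0, and there is no ∂_3, so H_2 = 0.

H_0 ≅ Z,  H_1 ≅ Z ⊕ Z/2,  H_2 = 0.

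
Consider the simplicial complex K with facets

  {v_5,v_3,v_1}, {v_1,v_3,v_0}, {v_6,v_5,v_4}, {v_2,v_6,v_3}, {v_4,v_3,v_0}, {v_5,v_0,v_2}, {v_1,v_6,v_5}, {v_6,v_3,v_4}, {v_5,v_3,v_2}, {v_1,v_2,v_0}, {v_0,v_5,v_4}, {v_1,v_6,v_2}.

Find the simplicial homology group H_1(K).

K has 7 vertices, 18 edges, 12 triangles.
rank ∂_1 = 6, rank ∂_2 = 12 ⇒ b_1 = 18 − 6 − 12 = 0; ∂_2 has invariant factor(s) [2] giving torsion. So H_1 = Z/2Z.

H_1 ≅ Z/2Z.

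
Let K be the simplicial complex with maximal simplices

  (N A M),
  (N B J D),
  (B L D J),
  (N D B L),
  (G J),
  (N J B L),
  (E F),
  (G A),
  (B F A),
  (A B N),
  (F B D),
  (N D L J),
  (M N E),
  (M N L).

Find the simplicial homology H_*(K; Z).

Fix the vertex order A < B < D < E < F < G < J < L < M < N and write every simplex with vertices in increasing order. Then dim K = 3 and the simplices of K are:

  0-simplices (10): A, B, D, E, F, G, J, L, M, N
  1-simplices (23): AB, AF, AG, AM, AN, BD, BF, BJ, BL, BN, DF, DJ, DL, DN, EF, EM, EN, GJ, JL, JN, LM, LN, MN
  2-simplices (16): ABF, ABN, AMN, BDF, BDJ, BDL, BDN, BJL, BJN, BLN, DJL, DJN, DLN, EMN, JLN, LMN
  3-simplices (5): BDJL, BDJN, BDLN, BJLN, DJLN

Hence C_0 ≅ Z^10, C_1 ≅ Z^23, C_2 ≅ Z^16, C_3 ≅ Z^5.

∂_1: C_1 → C_0 sends each edge [p,q] (with p < q) to q − p. For instance
  ∂DN = N − D.
As a 10×23 matrix over Z this has rank 9, with invariant factors (1,1,1,1,1,1,1,1,1).

The boundary map ∂_2: C_2 → C_1 sends each 2-simplex [p,q,r] to [q,r] − [p,r] + [p,q]. For instance
  ∂JLN = LN − JN + JL,
  ∂BLN = LN − BN + BL.
As a 23×16 matrix over Z this has rank 12, with invariant factors (1,1,1,1,1,1,1,1,1,1,1,1).

∂_3: C_3 → C_2 sends each 3-simplex σ to the alternating sum Σ_i (−1)^i (σ with its i-th vertex removed). For instance
  ∂BDJL = DJL − BJL + BDL − BDJ,
  ∂BJLN = JLN − BLN + BJN − BJL.
The 16×5 boundary matrix has rank 4 and Smith normal form diag(1,1,1,1).

Now H_k = ker ∂_k / im ∂_{k+1}, so:

  H_0: rank C_0 − rank ∂_1 = 10 − 9 = 1, and the invariant factors of ∂_1 are all 1, so H_0 = Z.
  H_1: rank ker ∂_1 − rank ∂_2 = (23 − 9) − 12 = 2, and the invariant factors of ∂_2 are all 1, so H_1 = Z^2.
  H_2: rank ker ∂_2 − rank ∂_3 = (16 − 12) − 4 = 0, and the invariant factors of ∂_3 are all 1, so H_2 = 0.
  H_3: rank ker ∂_3 − rank ∂_4 = (5 − 4) − 0 = 1, and there is no ∂_4, so H_3 = Z.

H_0 = Z,  H_1 = Z^2,  H_2 = 0,  H_3 = Z.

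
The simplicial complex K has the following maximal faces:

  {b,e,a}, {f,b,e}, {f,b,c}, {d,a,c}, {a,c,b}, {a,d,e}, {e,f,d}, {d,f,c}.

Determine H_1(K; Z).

H_1 ≅ 0.

Take the total order a < b < c < d < e < f on the vertex set. Then K (dimension 2) consists of the simplices:

  0-simplices (6): a, b, c, d, e, f
  1-simplices (12): ab, ac, ad, ae, bc, be, bf, cd, cf, de, df, ef
  2-simplices (8): abc, abe, acd, ade, bcf, bef, cdf, def

Hence C_0 ≅ Z^6, C_1 ≅ Z^12, C_2 ≅ Z^8.

The boundary map ∂_1: C_1 → C_0 maps an edge to its endpoints' difference, ∂[p,q] = q − p. For instance
  ∂df = f − d.
This gives a 6×12 integer matrix of rank 5; reducing to Smith normal form yields diagonal entries (1,1,1,1,1).

The boundary map ∂_2: C_2 → C_1 acts by ∂[p,q,r] = [q,r] − [p,r] + [p,q]. For instance
  ∂bcf = cf − bf + bc,
  ∂acd = cd − ad + ac.
The 12×8 boundary matrix has rank 7 and Smith normal form diag(1,1,1,1,1,1,1).

From H_k ≅ ker(∂_k) / im(∂_{k+1}) we obtain:

  H_1: rank ker ∂_1 − rank ∂_2 = (12 − 5) − 7 = 0, and the invariant factors of ∂_2 are all 1, so H_1 = 0.

(K is a triangulation of the 2-sphere S^2.)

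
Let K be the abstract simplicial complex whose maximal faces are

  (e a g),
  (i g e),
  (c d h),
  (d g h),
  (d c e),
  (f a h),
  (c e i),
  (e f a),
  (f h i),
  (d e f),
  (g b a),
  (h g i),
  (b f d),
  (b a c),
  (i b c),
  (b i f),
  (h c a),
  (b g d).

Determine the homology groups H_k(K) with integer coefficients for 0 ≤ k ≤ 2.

H_0 = Z,  H_1 = Z^2,  H_2 = Z.

Order the vertices as a < b < c < d < e < f < g < h < i. Listing each simplex with vertices in this order, K has dimension 2 with simplices:

  0-simplices (9): a, b, c, d, e, f, g, h, i
  1-simplices (27): ab, ac, ae, af, ag, ah, bc, bd, bf, bg, bi, cd, ce, ch, ci, de, df, dg, dh, ef, eg, ei, fh, fi, gh, gi, hi
  2-simplices (18): abc, abg, ach, aef, aeg, afh, bci, bdf, bdg, bfi, cde, cdh, cei, def, dgh, egi, fhi, ghi

Hence C_0 ≅ Z^9, C_1 ≅ Z^27, C_2 ≅ Z^18.

∂_1: C_1 → C_0 sends each edge [p,q] (with p < q) to q − p. For instance
  ∂ci = i − c.
The 9×27 boundary matrix has rank 8 and Smith normal form diag(1,1,1,1,1,1,1,1).

∂_2: C_2 → C_1 acts by ∂[p,q,r] = [q,r] − [p,r] + [p,q]. For instance
  ∂abg = bg − ag + ab,
  ∂bci = ci − bi + bc.
The resulting 27×18 matrix has rank 17, and its Smith normal form has invariant factors (1,1,1,1,1,1,1,1,1,1,1,1,1,1,1,1,1).

From H_k ≅ ker(∂_k) / im(∂_{k+1}) we obtain:

  H_0: rank C_0 − rank ∂_1 = 9 − 8 = 1, and the invariant factors of ∂_1 are all 1, so H_0 ≅ Z.
  H_1: rank ker ∂_1 − rank ∂_2 = (27 − 8) − 17 = 2, and the invariant factors of ∂_2 are all 1, so H_1 ≅ Z^2.
  H_2: rank ker ∂_2 − rank ∂_3 = (18 − 17) − 0 = 1, and there is no ∂_3, so H_2 ≅ Z.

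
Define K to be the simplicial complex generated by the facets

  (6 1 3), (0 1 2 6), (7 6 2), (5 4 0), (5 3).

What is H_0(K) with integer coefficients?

Order the vertices as 0 < 1 < 2 < 3 < 4 < 5 < 6 < 7. Listing each simplex with vertices in this order, K has dimension 3 with simplices:

  0-simplices (8): [0], [1], [2], [3], [4], [5], [6], [7]
  1-simplices (14): [0,1], [0,2], [0,4], [0,5], [0,6], [1,2], [1,3], [1,6], [2,6], [2,7], [3,5], [3,6], [4,5], [6,7]
  2-simplices (7): [0,1,2], [0,1,6], [0,2,6], [0,4,5], [1,2,6], [1,3,6], [2,6,7]
  3-simplices (1): [0,1,2,6]

Hence C_0 ≅ Z^8, C_1 ≅ Z^14, C_2 ≅ Z^7, C_3 ≅ Z^1.

Boundary ∂_1: C_1 → C_0 sends each edge [p,q] (with p < q) to q − p. For instance
  ∂[1,3] = [3] − [1].
The 8×14 boundary matrix has rank 7 and Smith normal form diag(1,1,1,1,1,1,1).

∂_2: C_2 → C_1 sends each 2-simplex [p,q,r] to [q,r] − [p,r] + [p,q]. For instance
  ∂[1,2,6] = [2,6] − [1,6] + [1,2],
  ∂[0,1,2] = [1,2] − [0,2] + [0,1].
The 14×7 boundary matrix has rank 6 and Smith normal form diag(1,1,1,1,1,1).

∂_3: C_3 → C_2 sends each 3-simplex σ to the alternating sum Σ_i (−1)^i (σ with its i-th vertex removed). For instance
  ∂[0,1,2,6] = [1,2,6] − [0,2,6] + [0,1,6] − [0,1,2].
The 7×1 boundary matrix has rank 1 and Smith normal form diag(1).

From H_k ≅ ker(∂_k) / im(∂_{k+1}) we obtain:

  H_0: rank C_0 − rank ∂_1 = 8 − 7 = 1, and the invariant factors of ∂_1 are all 1, so H_0 ≅ Z.

H_0 = Z.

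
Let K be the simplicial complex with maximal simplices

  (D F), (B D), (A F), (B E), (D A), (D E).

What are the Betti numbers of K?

Take the total order A < B < D < E < F on the vertex set. Then K (dimension 1) consists of the simplices:

  0-simplices (5): A, B, D, E, F
  1-simplices (6): AD, AF, BD, BE, DE, DF

Hence C_0 ≅ Z^5, C_1 ≅ Z^6.

Boundary ∂_1: C_1 → C_0 is given by ∂[p,q] = [q] − [p]. For instance
  ∂DE = E − D.
The resulting 5×6 matrix has rank 4, and its Smith normal form has invariant factors (1,1,1,1).

From H_k ≅ ker(∂_k) / im(∂_{k+1}) we obtain:

  H_0: rank C_0 − rank ∂_1 = 5 − 4 = 1, and the invariant factors of ∂_1 are all 1, so H_0 = Z.
  H_1: rank ker ∂_1 − rank ∂_2 = (6 − 4) − 0 = 2, and there is no ∂_2, so H_1 = Z^2.

As a check, the Euler characteristic is 5 − 6 = -1, which agrees with 1 − 2 = -1.
(K is a triangulation of a wedge of 2 circles.)

Hence the Betti numbers are b_0 = 1, b_1 = 2.

b_0 = 1, b_1 = 2.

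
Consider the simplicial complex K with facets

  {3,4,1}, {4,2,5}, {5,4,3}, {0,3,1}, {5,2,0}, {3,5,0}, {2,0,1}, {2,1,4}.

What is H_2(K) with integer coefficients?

H_2 = Z.

K has 6 vertices, 12 edges, 8 triangles.
rank ∂_2 = 7, rank ∂_3 = 0 ⇒ b_2 = 8 − 7 − 0 = 1. So H_2 = Z.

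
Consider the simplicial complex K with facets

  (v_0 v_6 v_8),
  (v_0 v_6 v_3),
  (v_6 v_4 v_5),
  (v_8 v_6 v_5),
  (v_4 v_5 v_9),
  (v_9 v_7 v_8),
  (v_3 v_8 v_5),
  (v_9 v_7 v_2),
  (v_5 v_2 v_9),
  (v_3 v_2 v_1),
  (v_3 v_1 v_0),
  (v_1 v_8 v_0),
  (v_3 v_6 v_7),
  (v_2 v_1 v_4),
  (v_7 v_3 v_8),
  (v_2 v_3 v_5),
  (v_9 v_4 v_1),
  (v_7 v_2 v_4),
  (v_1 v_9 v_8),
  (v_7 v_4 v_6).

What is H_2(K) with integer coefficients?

H_2 = 0.

Fix the vertex order v_0 < v_1 < v_2 < v_3 < v_4 < v_5 < v_6 < v_7 < v_8 < v_9 and write every simplex with vertices in increasing order. Then dim K = 2 and the simplices of K are:

  0-simplices (10): [v_0], [v_1], [v_2], [v_3], [v_4], [v_5], [v_6], [v_7], [v_8], [v_9]
  1-simplices (30): (30 of them)
  2-simplices (20): (20 of them)

so the chain groups are C_0 ≅ Z^10, C_1 ≅ Z^30, C_2 ≅ Z^20.

Boundary ∂_1: C_1 → C_0 maps an edge to its endpoints' difference, ∂[p,q] = q − p.
The 10×30 boundary matrix has rank 9 and Smith normal form diag(1,1,1,1,1,1,1,1,1).

The boundary map ∂_2: C_2 → C_1 acts by ∂[p,q,r] = [q,r] − [p,r] + [p,q]. For instance
  ∂[v_7,v_8,v_9] = [v_8,v_9] − [v_7,v_9] + [v_7,v_8],
  ∂[v_1,v_8,v_9] = [v_8,v_9] − [v_1,v_9] + [v_1,v_8].
The resulting 30×20 matrix has rank 20, and its Smith normal form has invariant factors (1,1,1,1,1,1,1,1,1,1,1,1,1,1,1,1,1,1,1,2).

From H_k ≅ ker(∂_k) / im(∂_{k+1}) we obtain:

  H_2: rank ker ∂_2 − rank ∂_3 = (20 − 20) − 0 = 0, and there is no ∂_3, so H_2 ≅ 0.

(K is a triangulation of the Klein bottle.)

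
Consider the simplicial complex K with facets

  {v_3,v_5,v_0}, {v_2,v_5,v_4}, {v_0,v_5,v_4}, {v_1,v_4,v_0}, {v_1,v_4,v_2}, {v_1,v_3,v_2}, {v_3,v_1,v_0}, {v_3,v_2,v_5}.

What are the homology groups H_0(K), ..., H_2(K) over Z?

Order the vertices as v_0 < v_1 < v_2 < v_3 < v_4 < v_5. Listing each simplex with vertices in this order, K has dimension 2 with simplices:

  0-simplices (6): [v_0], [v_1], [v_2], [v_3], [v_4], [v_5]
  1-simplices (12): [v_0,v_1], [v_0,v_3], [v_0,v_4], [v_0,v_5], [v_1,v_2], [v_1,v_3], [v_1,v_4], [v_2,v_3], [v_2,v_4], [v_2,v_5], [v_3,v_5], [v_4,v_5]
  2-simplices (8): [v_0,v_1,v_3], [v_0,v_1,v_4], [v_0,v_3,v_5], [v_0,v_4,v_5], [v_1,v_2,v_3], [v_1,v_2,v_4], [v_2,v_3,v_5], [v_2,v_4,v_5]

giving chain groups C_0 ≅ Z^6, C_1 ≅ Z^12, C_2 ≅ Z^8.

Boundary ∂_1: C_1 → C_0 maps an edge to its endpoints' difference, ∂[p,q] = q − p. For instance
  ∂[v_1,v_3] = [v_3] − [v_1].
The resulting 6×12 matrix has rank 5, and its Smith normal form has invariant factors (1,1,1,1,1).

∂_2: C_2 → C_1 sends each 2-simplex [p,q,r] to [q,r] − [p,r] + [p,q]. For instance
  ∂[v_1,v_2,v_3] = [v_2,v_3] − [v_1,v_3] + [v_1,v_2],
  ∂[v_1,v_2,v_4] = [v_2,v_4] − [v_1,v_4] + [v_1,v_2].
This gives a 12×8 integer matrix of rank 7; reducing to Smith normal form yields diagonal entries (1,1,1,1,1,1,1).

From H_k ≅ ker(∂_k) / im(∂_{k+1}) we obtain:

  H_0: rank C_0 − rank ∂_1 = 6 − 5 = 1, and the invariant factors of ∂_1 are all 1, so H_0 ≅ Z.
  H_1: rank ker ∂_1 − rank ∂_2 = (12 − 5) − 7 = 0, and the invariant factors of ∂_2 are all 1, so H_1 ≅ 0.
  H_2: rank ker ∂_2 − rank ∂_3 = (8 − 7) − 0 = 1, and there is no ∂_3, so H_2 ≅ Z.

H_0 = Z,  H_1 = 0,  H_2 = Z.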